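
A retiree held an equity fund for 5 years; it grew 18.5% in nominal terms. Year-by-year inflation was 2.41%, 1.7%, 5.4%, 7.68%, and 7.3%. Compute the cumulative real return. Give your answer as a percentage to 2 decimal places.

Cumulative inflation factor: 1.0241 × 1.017 × 1.054 × 1.0768 × 1.073 ≈ 1.26835.
Nominal growth factor: 1.18500. Real growth factor = 1.18500 / 1.26835 ≈ 0.93429.
Total real return ≈ -6.5714%.

-6.57%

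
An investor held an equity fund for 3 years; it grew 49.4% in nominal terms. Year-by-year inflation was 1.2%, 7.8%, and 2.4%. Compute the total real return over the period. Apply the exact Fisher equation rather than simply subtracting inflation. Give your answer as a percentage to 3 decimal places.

Cumulative inflation factor: 1.012 × 1.078 × 1.024 ≈ 1.11712.
Nominal growth factor: 1.49400. Real growth factor = 1.49400 / 1.11712 ≈ 1.33737.
Total real return ≈ 33.7369%.

33.737%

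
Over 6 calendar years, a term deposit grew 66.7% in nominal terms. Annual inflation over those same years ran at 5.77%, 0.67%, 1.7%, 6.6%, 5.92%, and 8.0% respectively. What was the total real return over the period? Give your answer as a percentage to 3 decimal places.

26.239%

Cumulative inflation factor: 1.0577 × 1.0067 × 1.017 × 1.066 × 1.0592 × 1.080 ≈ 1.32051.
Nominal growth factor: 1.66700. Real growth factor = 1.66700 / 1.32051 ≈ 1.26239.
Total real return ≈ 26.2389%.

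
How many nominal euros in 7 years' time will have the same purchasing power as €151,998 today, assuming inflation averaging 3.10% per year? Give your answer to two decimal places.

Cumulative price-level factor: (1+3.10%)^7 ≈ 1.2382566157.
The nominal amount required is €151,998 scaled up by that factor.

€188,212.53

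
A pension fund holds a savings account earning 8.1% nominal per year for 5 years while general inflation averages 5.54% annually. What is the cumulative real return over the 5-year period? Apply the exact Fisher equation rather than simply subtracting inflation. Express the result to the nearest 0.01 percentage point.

12.73%

The annual real rate is (1+8.1%)/(1+5.54%) − 1 = 2.4256%.
Compounded over 5 years: (1 + 0.024256)^5 − 1 ≈ 0.12731.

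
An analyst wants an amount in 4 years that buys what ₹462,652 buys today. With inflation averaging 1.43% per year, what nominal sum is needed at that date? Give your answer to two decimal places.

Cumulative price-level factor: (1+1.43%)^4 ≈ 1.0584386786.
The nominal amount required is ₹462,652 scaled up by that factor.

₹489,688.77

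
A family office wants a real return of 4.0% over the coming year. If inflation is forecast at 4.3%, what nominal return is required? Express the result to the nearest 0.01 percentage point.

By the Fisher equation, 1 + r_nom = (1 + 4.0%)(1 + 4.3%) = 1.040 × 1.043 = 1.08472.
So r_nom = 8.472%.

8.47%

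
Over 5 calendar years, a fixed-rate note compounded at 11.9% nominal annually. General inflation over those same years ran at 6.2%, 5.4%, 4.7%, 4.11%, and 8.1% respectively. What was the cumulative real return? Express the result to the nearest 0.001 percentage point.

33.021%

Cumulative inflation factor: 1.062 × 1.054 × 1.047 × 1.0411 × 1.081 ≈ 1.31895.
Nominal growth factor: 1.75449. Real growth factor = 1.75449 / 1.31895 ≈ 1.33021.
Total real return ≈ 33.0211%.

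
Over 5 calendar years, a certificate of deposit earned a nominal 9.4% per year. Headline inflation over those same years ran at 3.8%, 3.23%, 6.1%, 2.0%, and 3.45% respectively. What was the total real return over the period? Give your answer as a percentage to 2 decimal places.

Cumulative inflation factor: 1.038 × 1.0323 × 1.061 × 1.020 × 1.0345 ≈ 1.19964.
Nominal growth factor: 1.56706. Real growth factor = 1.56706 / 1.19964 ≈ 1.30628.
Total real return ≈ 30.6283%.

30.63%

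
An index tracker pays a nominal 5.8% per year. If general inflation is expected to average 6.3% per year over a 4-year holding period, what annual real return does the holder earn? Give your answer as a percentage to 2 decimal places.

With constant rates the annual real return is the same each year: (1+5.8%)/(1+6.3%) − 1 = -0.00470.

-0.47%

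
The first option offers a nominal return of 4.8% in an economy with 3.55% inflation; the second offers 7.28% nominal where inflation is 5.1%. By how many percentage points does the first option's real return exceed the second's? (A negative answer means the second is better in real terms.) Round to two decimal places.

-0.87

The first option real return: 1.048/1.0355 − 1 = 1.207%.
The second real return: 1.0728/1.051 − 1 = 2.074%.
Difference: 1.207 − 2.074 = -0.867 pp.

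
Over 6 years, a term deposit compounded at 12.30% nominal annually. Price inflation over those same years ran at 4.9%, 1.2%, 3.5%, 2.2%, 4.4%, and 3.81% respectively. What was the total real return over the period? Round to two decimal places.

Cumulative inflation factor: 1.049 × 1.012 × 1.035 × 1.022 × 1.044 × 1.0381 ≈ 1.21699.
Nominal growth factor: 2.00576. Real growth factor = 2.00576 / 1.21699 ≈ 1.64813.
Total real return ≈ 64.8131%.

64.81%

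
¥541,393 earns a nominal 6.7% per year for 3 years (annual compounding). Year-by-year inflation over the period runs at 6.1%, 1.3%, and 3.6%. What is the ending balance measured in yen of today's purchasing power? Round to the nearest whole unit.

¥590,638

Nominal value at maturity: ¥541,393 × (1 + 6.7%)^3 ≈ ¥657,667.
Price-level factor over 3 years: 1.061 × 1.013 × 1.036 = 1.113485548.
The maturity value deflated by that factor is the answer in today's purchasing power.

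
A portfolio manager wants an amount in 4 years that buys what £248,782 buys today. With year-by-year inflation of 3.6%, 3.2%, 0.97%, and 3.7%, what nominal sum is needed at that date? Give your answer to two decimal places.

£278,502.77

Cumulative price-level factor: 1.036 × 1.032 × 1.0097 × 1.037 ≈ 1.1194651171.
Multiplying £248,782 by the price-level factor gives the future nominal sum.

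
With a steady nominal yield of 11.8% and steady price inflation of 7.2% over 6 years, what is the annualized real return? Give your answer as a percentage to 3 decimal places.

4.291%

With constant rates the annual real return is the same each year: (1+11.8%)/(1+7.2%) − 1 = 0.04291.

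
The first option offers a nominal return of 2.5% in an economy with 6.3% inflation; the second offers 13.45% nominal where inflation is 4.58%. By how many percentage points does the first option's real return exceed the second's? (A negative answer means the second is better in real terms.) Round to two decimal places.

The first option real return: 1.025/1.063 − 1 = -3.575%.
The second real return: 1.1345/1.0458 − 1 = 8.482%.
Difference: -3.575 − 8.482 = -12.057 pp.

-12.06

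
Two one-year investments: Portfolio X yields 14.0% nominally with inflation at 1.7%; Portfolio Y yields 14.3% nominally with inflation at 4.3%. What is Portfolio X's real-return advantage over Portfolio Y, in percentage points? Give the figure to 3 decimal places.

2.507

Portfolio X real return: 1.140/1.017 − 1 = 12.0944%.
Portfolio Y real return: 1.143/1.043 − 1 = 9.5877%.
Difference: 12.0944 − 9.5877 = 2.5067 pp.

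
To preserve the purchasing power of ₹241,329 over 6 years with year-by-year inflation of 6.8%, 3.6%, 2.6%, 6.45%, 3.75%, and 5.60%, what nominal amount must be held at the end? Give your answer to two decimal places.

Cumulative price-level factor: 1.068 × 1.036 × 1.026 × 1.0645 × 1.0375 × 1.0560 ≈ 1.3239636400.
Multiplying ₹241,329 by the price-level factor gives the future nominal sum.

₹319,510.82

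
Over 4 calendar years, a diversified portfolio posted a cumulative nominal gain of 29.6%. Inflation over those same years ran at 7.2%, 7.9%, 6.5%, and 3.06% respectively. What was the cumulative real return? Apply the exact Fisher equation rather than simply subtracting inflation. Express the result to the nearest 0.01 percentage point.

Cumulative inflation factor: 1.072 × 1.079 × 1.065 × 1.0306 ≈ 1.26957.
Nominal growth factor: 1.29600. Real growth factor = 1.29600 / 1.26957 ≈ 1.02082.
Total real return ≈ 2.0820%.

2.08%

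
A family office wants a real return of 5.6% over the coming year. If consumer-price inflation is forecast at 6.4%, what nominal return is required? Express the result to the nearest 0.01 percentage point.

12.36%

By the Fisher equation, 1 + r_nom = (1 + 5.6%)(1 + 6.4%) = 1.056 × 1.064 = 1.123584.
So r_nom = 12.3584%.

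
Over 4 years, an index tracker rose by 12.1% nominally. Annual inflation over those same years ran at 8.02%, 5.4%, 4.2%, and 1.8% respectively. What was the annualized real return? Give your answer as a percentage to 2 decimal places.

Cumulative inflation factor: 1.0802 × 1.054 × 1.042 × 1.018 ≈ 1.20770.
Nominal growth factor: 1.12100. Real growth factor = 1.12100 / 1.20770 ≈ 0.92821.
Annualized: 0.92821^(1/4) − 1 ≈ -0.01845.

-1.85%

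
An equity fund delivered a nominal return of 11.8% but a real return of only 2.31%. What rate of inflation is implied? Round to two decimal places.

From (1+r_nom) = (1+r_real)(1+π), we get 1+π = (1 + 11.8%)/(1 + 2.31%) = 1.118/1.0231 ≈ 1.09276.
So π ≈ 9.2757%.

9.28%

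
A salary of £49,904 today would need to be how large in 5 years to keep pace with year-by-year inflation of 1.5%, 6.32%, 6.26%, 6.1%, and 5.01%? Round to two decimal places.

£63,757.64

Cumulative price-level factor: 1.015 × 1.0632 × 1.0626 × 1.061 × 1.0501 ≈ 1.2776057689.
The nominal amount required is £49,904 scaled up by that factor.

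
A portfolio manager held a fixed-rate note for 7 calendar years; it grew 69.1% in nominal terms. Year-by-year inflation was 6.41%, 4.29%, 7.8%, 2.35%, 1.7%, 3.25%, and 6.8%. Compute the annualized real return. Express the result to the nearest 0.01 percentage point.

3.02%

Cumulative inflation factor: 1.0641 × 1.0429 × 1.078 × 1.0235 × 1.017 × 1.0325 × 1.068 ≈ 1.37314.
Nominal growth factor: 1.69100. Real growth factor = 1.69100 / 1.37314 ≈ 1.23149.
Annualized: 1.23149^(1/7) − 1 ≈ 0.03019.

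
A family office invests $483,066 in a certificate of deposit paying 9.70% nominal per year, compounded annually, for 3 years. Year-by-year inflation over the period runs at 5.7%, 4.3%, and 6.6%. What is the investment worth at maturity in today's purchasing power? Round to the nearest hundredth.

$542,637.56

Nominal value at maturity: $483,066 × (1 + 9.70%)^3 ≈ $637,714.59.
Price-level factor over 3 years: 1.057 × 1.043 × 1.066 = 1.175212766.
Dividing the nominal maturity value by the price-level factor gives the value in today's money.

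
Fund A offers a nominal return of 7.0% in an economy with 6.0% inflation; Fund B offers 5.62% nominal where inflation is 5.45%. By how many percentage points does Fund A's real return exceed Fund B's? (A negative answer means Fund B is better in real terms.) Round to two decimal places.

0.78

Fund A real return: 1.070/1.060 − 1 = 0.943%.
Fund B real return: 1.0562/1.0545 − 1 = 0.161%.
Difference: 0.943 − 0.161 = 0.782 pp.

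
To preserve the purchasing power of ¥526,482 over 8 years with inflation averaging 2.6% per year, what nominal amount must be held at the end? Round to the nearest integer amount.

¥646,491

Cumulative price-level factor: (1+2.6%)^8 ≈ 1.2279449184.
The nominal amount required is ¥526,482 scaled up by that factor.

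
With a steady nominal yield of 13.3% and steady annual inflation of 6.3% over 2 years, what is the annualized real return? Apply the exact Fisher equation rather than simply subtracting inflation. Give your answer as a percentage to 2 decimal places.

6.59%

With constant rates the annual real return is the same each year: (1+13.3%)/(1+6.3%) − 1 = 0.06585.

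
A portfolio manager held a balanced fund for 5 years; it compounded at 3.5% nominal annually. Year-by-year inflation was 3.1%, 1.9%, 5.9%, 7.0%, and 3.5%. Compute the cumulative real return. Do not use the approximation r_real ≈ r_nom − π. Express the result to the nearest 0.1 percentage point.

-3.6%

Cumulative inflation factor: 1.031 × 1.019 × 1.059 × 1.070 × 1.035 ≈ 1.23212.
Nominal growth factor: 1.18769. Real growth factor = 1.18769 / 1.23212 ≈ 0.96394.
Total real return ≈ -3.6063%.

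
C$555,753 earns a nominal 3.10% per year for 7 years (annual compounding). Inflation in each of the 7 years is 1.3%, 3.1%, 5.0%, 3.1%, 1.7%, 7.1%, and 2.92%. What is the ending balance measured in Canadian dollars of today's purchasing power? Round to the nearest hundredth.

Nominal value at maturity: C$555,753 × (1 + 3.10%)^7 ≈ C$688,164.83.
Price-level factor over 7 years: 1.013 × 1.031 × 1.050 × 1.031 × 1.017 × 1.071 × 1.0292 ≈ 1.2674366937.
The maturity value deflated by that factor is the answer in today's purchasing power.

C$542,957.95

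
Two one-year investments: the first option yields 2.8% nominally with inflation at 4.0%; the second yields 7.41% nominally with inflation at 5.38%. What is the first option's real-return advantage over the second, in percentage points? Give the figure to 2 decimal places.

The first option real return: 1.028/1.040 − 1 = -1.154%.
The second real return: 1.0741/1.0538 − 1 = 1.926%.
Difference: -1.154 − 1.926 = -3.080 pp.

-3.08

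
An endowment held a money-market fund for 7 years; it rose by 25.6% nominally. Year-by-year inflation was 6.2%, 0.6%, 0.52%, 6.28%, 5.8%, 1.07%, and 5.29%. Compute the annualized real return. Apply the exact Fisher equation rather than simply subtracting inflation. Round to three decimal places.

-0.326%

Cumulative inflation factor: 1.062 × 1.006 × 1.0052 × 1.0628 × 1.058 × 1.0107 × 1.0529 ≈ 1.28505.
Nominal growth factor: 1.25600. Real growth factor = 1.25600 / 1.28505 ≈ 0.97739.
Annualized: 0.97739^(1/7) − 1 ≈ -0.00326.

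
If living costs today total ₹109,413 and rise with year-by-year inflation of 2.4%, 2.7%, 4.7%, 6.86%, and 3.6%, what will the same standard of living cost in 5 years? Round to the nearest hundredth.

₹133,370.85

Cumulative price-level factor: 1.024 × 1.027 × 1.047 × 1.0686 × 1.036 ≈ 1.2189671646.
Multiplying ₹109,413 by the price-level factor gives the future nominal sum.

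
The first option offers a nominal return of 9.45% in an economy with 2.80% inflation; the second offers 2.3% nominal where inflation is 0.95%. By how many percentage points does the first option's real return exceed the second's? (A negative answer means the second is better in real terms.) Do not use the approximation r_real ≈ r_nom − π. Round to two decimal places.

The first option real return: 1.0945/1.0280 − 1 = 6.469%.
The second real return: 1.023/1.0095 − 1 = 1.337%.
Difference: 6.469 − 1.337 = 5.132 pp.

5.13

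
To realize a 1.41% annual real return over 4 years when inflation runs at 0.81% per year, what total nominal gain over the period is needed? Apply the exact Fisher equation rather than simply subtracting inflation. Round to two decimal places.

9.23%

Required annual nominal rate: (1+1.41%)(1+0.81%) − 1 = 2.231421%.
Cumulative over 4 years: (1 + 0.02231421)^4 − 1 ≈ 0.09229.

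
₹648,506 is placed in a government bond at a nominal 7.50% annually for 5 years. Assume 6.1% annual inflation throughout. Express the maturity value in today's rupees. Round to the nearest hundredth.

Nominal value at maturity: ₹648,506 × (1 + 7.50%)^5 ≈ ₹931,014.23.
Price-level factor over 5 years: (1 + 6.1%)^5 ≈ 1.3445498838.
Dividing the nominal maturity value by the price-level factor gives the value in today's money.

₹692,435.62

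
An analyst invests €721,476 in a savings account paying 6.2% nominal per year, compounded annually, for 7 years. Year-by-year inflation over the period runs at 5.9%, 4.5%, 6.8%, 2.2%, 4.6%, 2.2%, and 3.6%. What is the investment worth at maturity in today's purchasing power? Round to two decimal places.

€821,706.59

Nominal value at maturity: €721,476 × (1 + 6.2%)^7 ≈ €1,099,242.49.
Price-level factor over 7 years: 1.059 × 1.045 × 1.068 × 1.022 × 1.046 × 1.022 × 1.036 ≈ 1.3377554679.
The maturity value deflated by that factor is the answer in today's purchasing power.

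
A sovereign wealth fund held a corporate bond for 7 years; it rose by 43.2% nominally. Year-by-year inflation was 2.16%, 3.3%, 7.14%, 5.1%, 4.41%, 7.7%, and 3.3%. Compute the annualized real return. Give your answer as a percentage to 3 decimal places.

Cumulative inflation factor: 1.0216 × 1.033 × 1.0714 × 1.051 × 1.0441 × 1.077 × 1.033 ≈ 1.38036.
Nominal growth factor: 1.43200. Real growth factor = 1.43200 / 1.38036 ≈ 1.03741.
Annualized: 1.03741^(1/7) − 1 ≈ 0.00526.

0.526%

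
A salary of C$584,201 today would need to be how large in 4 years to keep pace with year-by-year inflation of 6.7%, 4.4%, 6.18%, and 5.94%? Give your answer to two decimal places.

Cumulative price-level factor: 1.067 × 1.044 × 1.0618 × 1.0594 ≈ 1.2530477116.
The nominal amount required is C$584,201 scaled up by that factor.

C$732,031.73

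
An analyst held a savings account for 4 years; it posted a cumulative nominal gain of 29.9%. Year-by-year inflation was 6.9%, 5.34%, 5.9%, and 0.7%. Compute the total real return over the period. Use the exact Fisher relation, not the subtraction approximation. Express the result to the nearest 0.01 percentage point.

Cumulative inflation factor: 1.069 × 1.0534 × 1.059 × 1.007 ≈ 1.20087.
Nominal growth factor: 1.29900. Real growth factor = 1.29900 / 1.20087 ≈ 1.08171.
Total real return ≈ 8.1715%.

8.17%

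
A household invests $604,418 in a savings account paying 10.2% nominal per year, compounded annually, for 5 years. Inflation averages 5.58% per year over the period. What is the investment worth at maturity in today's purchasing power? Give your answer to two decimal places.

$748,750.41

Nominal value at maturity: $604,418 × (1 + 10.2%)^5 ≈ $982,302.75.
Price-level factor over 5 years: (1 + 5.58%)^5 ≈ 1.3119228259.
Dividing the nominal maturity value by the price-level factor gives the value in today's money.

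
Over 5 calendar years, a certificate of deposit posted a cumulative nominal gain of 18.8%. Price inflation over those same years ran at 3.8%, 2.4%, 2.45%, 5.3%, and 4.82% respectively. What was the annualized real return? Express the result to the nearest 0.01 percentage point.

-0.23%

Cumulative inflation factor: 1.038 × 1.024 × 1.0245 × 1.053 × 1.0482 ≈ 1.20194.
Nominal growth factor: 1.18800. Real growth factor = 1.18800 / 1.20194 ≈ 0.98840.
Annualized: 0.98840^(1/5) − 1 ≈ -0.00233.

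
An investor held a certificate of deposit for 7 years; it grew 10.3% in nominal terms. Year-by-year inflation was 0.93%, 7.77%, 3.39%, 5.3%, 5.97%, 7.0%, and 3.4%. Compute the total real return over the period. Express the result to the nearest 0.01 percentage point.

Cumulative inflation factor: 1.0093 × 1.0777 × 1.0339 × 1.053 × 1.0597 × 1.070 × 1.034 ≈ 1.38839.
Nominal growth factor: 1.10300. Real growth factor = 1.10300 / 1.38839 ≈ 0.79444.
Total real return ≈ -20.5556%.

-20.56%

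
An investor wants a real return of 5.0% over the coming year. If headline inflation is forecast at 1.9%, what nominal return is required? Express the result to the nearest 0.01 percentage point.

7.00%

By the Fisher equation, 1 + r_nom = (1 + 5.0%)(1 + 1.9%) = 1.050 × 1.019 = 1.06995.
So r_nom = 6.995%.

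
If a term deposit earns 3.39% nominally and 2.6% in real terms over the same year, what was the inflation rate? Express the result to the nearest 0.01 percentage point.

0.77%

From (1+r_nom) = (1+r_real)(1+π), we get 1+π = (1 + 3.39%)/(1 + 2.6%) = 1.0339/1.026 ≈ 1.00770.
So π ≈ 0.7700%.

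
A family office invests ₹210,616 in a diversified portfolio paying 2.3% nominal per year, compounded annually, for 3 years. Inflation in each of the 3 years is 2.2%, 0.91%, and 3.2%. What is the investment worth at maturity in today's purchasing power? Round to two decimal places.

Nominal value at maturity: ₹210,616 × (1 + 2.3%)^3 ≈ ₹225,485.31.
Price-level factor over 3 years: 1.022 × 1.0091 × 1.032 = 1.0643018064.
The maturity value deflated by that factor is the answer in today's purchasing power.

₹211,862.19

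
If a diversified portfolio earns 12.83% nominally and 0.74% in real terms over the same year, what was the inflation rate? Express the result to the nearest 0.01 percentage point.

From (1+r_nom) = (1+r_real)(1+π), we get 1+π = (1 + 12.83%)/(1 + 0.74%) = 1.1283/1.0074 ≈ 1.12001.
So π ≈ 12.0012%.

12.00%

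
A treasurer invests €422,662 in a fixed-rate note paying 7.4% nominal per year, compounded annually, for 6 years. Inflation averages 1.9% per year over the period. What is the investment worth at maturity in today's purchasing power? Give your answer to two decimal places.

Nominal value at maturity: €422,662 × (1 + 7.4%)^6 ≈ €648,662.65.
Price-level factor over 6 years: (1 + 1.9%)^6 ≈ 1.1195541497.
The maturity value deflated by that factor is the answer in today's purchasing power.

€579,393.73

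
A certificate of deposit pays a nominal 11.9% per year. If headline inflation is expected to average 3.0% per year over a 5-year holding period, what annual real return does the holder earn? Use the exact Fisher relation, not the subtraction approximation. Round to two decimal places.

With constant rates the annual real return is the same each year: (1+11.9%)/(1+3.0%) − 1 = 0.08641.

8.64%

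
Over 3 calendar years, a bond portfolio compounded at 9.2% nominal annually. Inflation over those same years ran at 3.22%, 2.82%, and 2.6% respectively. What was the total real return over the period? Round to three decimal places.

19.586%

Cumulative inflation factor: 1.0322 × 1.0282 × 1.026 ≈ 1.08890.
Nominal growth factor: 1.30217. Real growth factor = 1.30217 / 1.08890 ≈ 1.19586.
Total real return ≈ 19.5857%.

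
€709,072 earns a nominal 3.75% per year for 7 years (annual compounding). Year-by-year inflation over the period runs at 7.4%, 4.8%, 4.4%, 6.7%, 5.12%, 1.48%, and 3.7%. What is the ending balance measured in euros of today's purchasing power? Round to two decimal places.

Nominal value at maturity: €709,072 × (1 + 3.75%)^7 ≈ €917,502.11.
Price-level factor over 7 years: 1.074 × 1.048 × 1.044 × 1.067 × 1.0512 × 1.0148 × 1.037 ≈ 1.3869954911.
The maturity value deflated by that factor is the answer in today's purchasing power.

€661,503.31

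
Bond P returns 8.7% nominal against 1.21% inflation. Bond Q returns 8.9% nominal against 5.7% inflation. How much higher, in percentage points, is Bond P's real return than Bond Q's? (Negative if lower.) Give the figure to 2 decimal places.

4.37

Bond P real return: 1.087/1.0121 − 1 = 7.400%.
Bond Q real return: 1.089/1.057 − 1 = 3.027%.
Difference: 7.400 − 3.027 = 4.373 pp.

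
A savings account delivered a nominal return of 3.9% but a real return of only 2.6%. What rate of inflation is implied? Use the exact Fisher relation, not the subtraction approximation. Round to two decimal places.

1.27%

From (1+r_nom) = (1+r_real)(1+π), we get 1+π = (1 + 3.9%)/(1 + 2.6%) = 1.039/1.026 ≈ 1.01267.
So π ≈ 1.2671%.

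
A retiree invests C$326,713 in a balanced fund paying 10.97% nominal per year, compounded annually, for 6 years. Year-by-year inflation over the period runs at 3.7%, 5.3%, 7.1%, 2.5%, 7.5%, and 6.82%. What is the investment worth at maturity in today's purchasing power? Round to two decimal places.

Nominal value at maturity: C$326,713 × (1 + 10.97%)^6 ≈ C$610,098.46.
Price-level factor over 6 years: 1.037 × 1.053 × 1.071 × 1.025 × 1.075 × 1.0682 ≈ 1.3765167540.
Dividing the nominal maturity value by the price-level factor gives the value in today's money.

C$443,219.06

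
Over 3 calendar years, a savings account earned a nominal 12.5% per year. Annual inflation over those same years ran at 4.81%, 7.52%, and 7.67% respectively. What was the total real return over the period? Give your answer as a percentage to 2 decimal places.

17.35%

Cumulative inflation factor: 1.0481 × 1.0752 × 1.0767 ≈ 1.21335.
Nominal growth factor: 1.42383. Real growth factor = 1.42383 / 1.21335 ≈ 1.17347.
Total real return ≈ 17.3467%.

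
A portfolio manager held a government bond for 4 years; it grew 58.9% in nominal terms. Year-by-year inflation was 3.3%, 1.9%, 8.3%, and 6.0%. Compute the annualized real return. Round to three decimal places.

7.085%

Cumulative inflation factor: 1.033 × 1.019 × 1.083 × 1.060 ≈ 1.20839.
Nominal growth factor: 1.58900. Real growth factor = 1.58900 / 1.20839 ≈ 1.31497.
Annualized: 1.31497^(1/4) − 1 ≈ 0.07085.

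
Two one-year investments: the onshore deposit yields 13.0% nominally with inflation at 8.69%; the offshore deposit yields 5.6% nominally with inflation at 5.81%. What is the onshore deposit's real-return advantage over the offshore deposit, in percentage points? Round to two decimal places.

4.16

The onshore deposit real return: 1.130/1.0869 − 1 = 3.965%.
The offshore deposit real return: 1.056/1.0581 − 1 = -0.198%.
Difference: 3.965 − (-0.198) = 4.163 pp.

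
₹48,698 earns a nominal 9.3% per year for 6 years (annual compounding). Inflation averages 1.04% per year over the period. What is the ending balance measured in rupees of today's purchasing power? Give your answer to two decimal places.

₹78,031.88

Nominal value at maturity: ₹48,698 × (1 + 9.3%)^6 ≈ ₹83,029.44.
Price-level factor over 6 years: (1 + 1.04%)^6 ≈ 1.0640450735.
Dividing the nominal maturity value by the price-level factor gives the value in today's money.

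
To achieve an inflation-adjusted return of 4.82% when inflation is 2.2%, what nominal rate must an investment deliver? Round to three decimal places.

7.126%

By the Fisher equation, 1 + r_nom = (1 + 4.82%)(1 + 2.2%) = 1.0482 × 1.022 = 1.0712604.
So r_nom = 7.12604%.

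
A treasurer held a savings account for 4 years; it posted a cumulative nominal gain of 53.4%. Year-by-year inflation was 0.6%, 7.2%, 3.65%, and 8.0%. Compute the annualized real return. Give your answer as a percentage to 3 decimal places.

Cumulative inflation factor: 1.006 × 1.072 × 1.0365 × 1.080 ≈ 1.20722.
Nominal growth factor: 1.53400. Real growth factor = 1.53400 / 1.20722 ≈ 1.27069.
Annualized: 1.27069^(1/4) − 1 ≈ 0.06172.

6.172%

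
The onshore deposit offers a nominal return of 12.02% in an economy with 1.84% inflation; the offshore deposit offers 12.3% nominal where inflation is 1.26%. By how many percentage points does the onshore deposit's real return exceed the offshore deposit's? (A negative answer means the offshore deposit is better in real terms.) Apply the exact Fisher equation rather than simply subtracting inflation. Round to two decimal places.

The onshore deposit real return: 1.1202/1.0184 − 1 = 9.996%.
The offshore deposit real return: 1.123/1.0126 − 1 = 10.903%.
Difference: 9.996 − 10.903 = -0.907 pp.

-0.91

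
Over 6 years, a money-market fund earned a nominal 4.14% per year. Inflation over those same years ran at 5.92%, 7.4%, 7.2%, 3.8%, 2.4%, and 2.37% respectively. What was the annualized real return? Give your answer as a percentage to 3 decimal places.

-0.656%

Cumulative inflation factor: 1.0592 × 1.074 × 1.072 × 1.038 × 1.024 × 1.0237 ≈ 1.32693.
Nominal growth factor: 1.27557. Real growth factor = 1.27557 / 1.32693 ≈ 0.96130.
Annualized: 0.96130^(1/6) − 1 ≈ -0.00656.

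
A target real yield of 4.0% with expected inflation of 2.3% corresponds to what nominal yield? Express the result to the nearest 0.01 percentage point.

By the Fisher equation, 1 + r_nom = (1 + 4.0%)(1 + 2.3%) = 1.040 × 1.023 = 1.06392.
So r_nom = 6.392%.

6.39%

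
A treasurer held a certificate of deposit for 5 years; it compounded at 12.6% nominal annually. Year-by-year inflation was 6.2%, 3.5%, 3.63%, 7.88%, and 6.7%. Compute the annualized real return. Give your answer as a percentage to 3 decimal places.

6.661%

Cumulative inflation factor: 1.062 × 1.035 × 1.0363 × 1.0788 × 1.067 ≈ 1.31116.
Nominal growth factor: 1.81006. Real growth factor = 1.81006 / 1.31116 ≈ 1.38050.
Annualized: 1.38050^(1/5) − 1 ≈ 0.06661.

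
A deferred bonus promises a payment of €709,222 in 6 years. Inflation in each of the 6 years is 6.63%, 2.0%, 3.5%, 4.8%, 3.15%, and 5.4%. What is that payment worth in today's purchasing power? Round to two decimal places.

Price-level factor over 6 years: 1.0663 × 1.020 × 1.035 × 1.048 × 1.0315 × 1.054 ≈ 1.2825994714.
Purchasing power today: €709,222 divided by that factor.

€552,956.72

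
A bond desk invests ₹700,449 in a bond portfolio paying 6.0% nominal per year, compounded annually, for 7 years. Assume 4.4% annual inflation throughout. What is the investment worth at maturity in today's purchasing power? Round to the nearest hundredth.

₹779,137.46

Nominal value at maturity: ₹700,449 × (1 + 6.0%)^7 ≈ ₹1,053,216.31.
Price-level factor over 7 years: (1 + 4.4%)^7 ≈ 1.3517721377.
Dividing the nominal maturity value by the price-level factor gives the value in today's money.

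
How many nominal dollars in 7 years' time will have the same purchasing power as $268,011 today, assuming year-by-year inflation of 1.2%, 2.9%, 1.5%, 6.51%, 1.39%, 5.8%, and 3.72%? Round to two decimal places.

$335,697.60

Cumulative price-level factor: 1.012 × 1.029 × 1.015 × 1.0651 × 1.0139 × 1.058 × 1.0372 ≈ 1.2525515625.
The nominal amount required is $268,011 scaled up by that factor.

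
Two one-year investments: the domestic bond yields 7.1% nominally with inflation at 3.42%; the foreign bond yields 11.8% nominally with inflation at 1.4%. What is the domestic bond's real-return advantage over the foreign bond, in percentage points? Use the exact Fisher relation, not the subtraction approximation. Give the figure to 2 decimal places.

-6.70

The domestic bond real return: 1.071/1.0342 − 1 = 3.558%.
The foreign bond real return: 1.118/1.014 − 1 = 10.256%.
Difference: 3.558 − 10.256 = -6.698 pp.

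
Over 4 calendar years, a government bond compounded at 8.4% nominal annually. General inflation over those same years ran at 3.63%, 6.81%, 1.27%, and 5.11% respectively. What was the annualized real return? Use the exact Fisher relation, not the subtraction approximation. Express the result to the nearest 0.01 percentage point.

4.05%

Cumulative inflation factor: 1.0363 × 1.0681 × 1.0127 × 1.0511 ≈ 1.17821.
Nominal growth factor: 1.38076. Real growth factor = 1.38076 / 1.17821 ≈ 1.17191.
Annualized: 1.17191^(1/4) − 1 ≈ 0.04046.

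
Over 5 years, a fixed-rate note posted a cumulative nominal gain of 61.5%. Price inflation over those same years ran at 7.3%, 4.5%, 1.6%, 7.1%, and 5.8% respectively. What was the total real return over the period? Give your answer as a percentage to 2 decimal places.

25.11%

Cumulative inflation factor: 1.073 × 1.045 × 1.016 × 1.071 × 1.058 ≈ 1.29088.
Nominal growth factor: 1.61500. Real growth factor = 1.61500 / 1.29088 ≈ 1.25109.
Total real return ≈ 25.1087%.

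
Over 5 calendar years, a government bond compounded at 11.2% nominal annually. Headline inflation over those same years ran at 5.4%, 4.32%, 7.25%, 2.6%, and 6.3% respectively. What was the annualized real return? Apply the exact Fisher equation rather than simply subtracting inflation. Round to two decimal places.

Cumulative inflation factor: 1.054 × 1.0432 × 1.0725 × 1.026 × 1.063 ≈ 1.28613.
Nominal growth factor: 1.70029. Real growth factor = 1.70029 / 1.28613 ≈ 1.32202.
Annualized: 1.32202^(1/5) − 1 ≈ 0.05742.

5.74%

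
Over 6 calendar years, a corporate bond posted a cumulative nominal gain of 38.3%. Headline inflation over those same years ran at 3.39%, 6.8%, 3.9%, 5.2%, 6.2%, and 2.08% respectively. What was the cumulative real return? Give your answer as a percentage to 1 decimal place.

5.7%

Cumulative inflation factor: 1.0339 × 1.068 × 1.039 × 1.052 × 1.062 × 1.0208 ≈ 1.30842.
Nominal growth factor: 1.38300. Real growth factor = 1.38300 / 1.30842 ≈ 1.05700.
Total real return ≈ 5.7002%.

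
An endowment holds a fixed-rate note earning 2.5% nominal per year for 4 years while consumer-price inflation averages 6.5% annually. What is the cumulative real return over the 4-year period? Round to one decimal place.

-14.2%

The annual real rate is (1+2.5%)/(1+6.5%) − 1 = -3.7559%.
Compounded over 4 years: (1 + -0.037559)^4 − 1 ≈ -0.14198.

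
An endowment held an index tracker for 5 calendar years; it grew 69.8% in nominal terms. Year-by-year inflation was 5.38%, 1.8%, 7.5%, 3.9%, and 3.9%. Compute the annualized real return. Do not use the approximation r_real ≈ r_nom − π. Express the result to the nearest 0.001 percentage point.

6.404%

Cumulative inflation factor: 1.0538 × 1.018 × 1.075 × 1.039 × 1.039 ≈ 1.24493.
Nominal growth factor: 1.69800. Real growth factor = 1.69800 / 1.24493 ≈ 1.36393.
Annualized: 1.36393^(1/5) − 1 ≈ 0.06404.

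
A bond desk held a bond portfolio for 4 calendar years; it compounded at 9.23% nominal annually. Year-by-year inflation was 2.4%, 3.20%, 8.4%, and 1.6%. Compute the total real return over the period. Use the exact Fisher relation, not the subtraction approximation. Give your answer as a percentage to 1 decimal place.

22.3%

Cumulative inflation factor: 1.024 × 1.0320 × 1.084 × 1.016 ≈ 1.16387.
Nominal growth factor: 1.42353. Real growth factor = 1.42353 / 1.16387 ≈ 1.22311.
Total real return ≈ 22.3109%.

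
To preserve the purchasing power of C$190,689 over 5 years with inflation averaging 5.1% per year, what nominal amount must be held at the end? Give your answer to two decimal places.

Cumulative price-level factor: (1+5.1%)^5 ≈ 1.2823706810.
The nominal amount required is C$190,689 scaled up by that factor.

C$244,533.98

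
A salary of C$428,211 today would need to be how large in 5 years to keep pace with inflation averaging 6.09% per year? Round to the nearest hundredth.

Cumulative price-level factor: (1+6.09%)^5 ≈ 1.3439163793.
Multiplying C$428,211 by the price-level factor gives the future nominal sum.

C$575,479.78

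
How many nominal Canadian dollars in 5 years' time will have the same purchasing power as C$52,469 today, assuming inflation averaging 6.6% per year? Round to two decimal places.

Cumulative price-level factor: (1+6.6%)^5 ≈ 1.3765310860.
The nominal amount required is C$52,469 scaled up by that factor.

C$72,225.21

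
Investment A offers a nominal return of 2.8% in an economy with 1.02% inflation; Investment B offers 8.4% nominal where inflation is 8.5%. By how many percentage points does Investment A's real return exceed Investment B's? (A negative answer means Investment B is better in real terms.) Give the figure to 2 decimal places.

1.85

Investment A real return: 1.028/1.0102 − 1 = 1.762%.
Investment B real return: 1.084/1.085 − 1 = -0.092%.
Difference: 1.762 − (-0.092) = 1.854 pp.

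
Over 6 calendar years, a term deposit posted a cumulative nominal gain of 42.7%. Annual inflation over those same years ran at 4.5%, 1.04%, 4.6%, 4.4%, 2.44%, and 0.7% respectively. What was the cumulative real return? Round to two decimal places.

Cumulative inflation factor: 1.045 × 1.0104 × 1.046 × 1.044 × 1.0244 × 1.007 ≈ 1.18944.
Nominal growth factor: 1.42700. Real growth factor = 1.42700 / 1.18944 ≈ 1.19973.
Total real return ≈ 19.9729%.

19.97%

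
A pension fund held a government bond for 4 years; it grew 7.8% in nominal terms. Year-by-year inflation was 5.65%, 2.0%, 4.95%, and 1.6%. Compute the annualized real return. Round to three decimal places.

-1.583%

Cumulative inflation factor: 1.0565 × 1.020 × 1.0495 × 1.016 ≈ 1.14907.
Nominal growth factor: 1.07800. Real growth factor = 1.07800 / 1.14907 ≈ 0.93815.
Annualized: 0.93815^(1/4) − 1 ≈ -0.01583.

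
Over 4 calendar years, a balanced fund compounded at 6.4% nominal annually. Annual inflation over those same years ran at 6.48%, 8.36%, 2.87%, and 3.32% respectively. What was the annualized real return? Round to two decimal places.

1.11%

Cumulative inflation factor: 1.0648 × 1.0836 × 1.0287 × 1.0332 ≈ 1.22634.
Nominal growth factor: 1.28164. Real growth factor = 1.28164 / 1.22634 ≈ 1.04510.
Annualized: 1.04510^(1/4) − 1 ≈ 0.01109.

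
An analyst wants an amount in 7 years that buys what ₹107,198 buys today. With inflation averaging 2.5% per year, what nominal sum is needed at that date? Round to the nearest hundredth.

₹127,424.74

Cumulative price-level factor: (1+2.5%)^7 ≈ 1.1886857537.
The nominal amount required is ₹107,198 scaled up by that factor.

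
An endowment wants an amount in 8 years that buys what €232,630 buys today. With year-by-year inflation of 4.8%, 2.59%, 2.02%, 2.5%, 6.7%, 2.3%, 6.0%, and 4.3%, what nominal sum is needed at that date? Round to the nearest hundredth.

Cumulative price-level factor: 1.048 × 1.0259 × 1.0202 × 1.025 × 1.067 × 1.023 × 1.060 × 1.043 ≈ 1.3567684120.
Multiplying €232,630 by the price-level factor gives the future nominal sum.

€315,625.04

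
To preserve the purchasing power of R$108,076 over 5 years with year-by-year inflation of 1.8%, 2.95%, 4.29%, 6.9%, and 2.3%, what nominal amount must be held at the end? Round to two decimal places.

R$129,181.22

Cumulative price-level factor: 1.018 × 1.0295 × 1.0429 × 1.069 × 1.023 ≈ 1.1952813282.
The nominal amount required is R$108,076 scaled up by that factor.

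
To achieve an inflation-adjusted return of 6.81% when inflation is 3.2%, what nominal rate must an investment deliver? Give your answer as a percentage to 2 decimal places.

By the Fisher equation, 1 + r_nom = (1 + 6.81%)(1 + 3.2%) = 1.0681 × 1.032 = 1.1022792.
So r_nom = 10.22792%.

10.23%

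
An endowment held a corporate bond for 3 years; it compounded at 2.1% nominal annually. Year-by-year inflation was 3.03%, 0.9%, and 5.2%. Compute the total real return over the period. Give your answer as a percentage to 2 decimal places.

Cumulative inflation factor: 1.0303 × 1.009 × 1.052 ≈ 1.09363.
Nominal growth factor: 1.06433. Real growth factor = 1.06433 / 1.09363 ≈ 0.97321.
Total real return ≈ -2.6790%.

-2.68%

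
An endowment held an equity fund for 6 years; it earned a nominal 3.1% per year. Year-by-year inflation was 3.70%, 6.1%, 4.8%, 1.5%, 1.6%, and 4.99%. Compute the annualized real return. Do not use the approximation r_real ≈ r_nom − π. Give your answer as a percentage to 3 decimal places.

-0.643%

Cumulative inflation factor: 1.0370 × 1.061 × 1.048 × 1.015 × 1.016 × 1.0499 ≈ 1.24843.
Nominal growth factor: 1.20102. Real growth factor = 1.20102 / 1.24843 ≈ 0.96203.
Annualized: 0.96203^(1/6) − 1 ≈ -0.00643.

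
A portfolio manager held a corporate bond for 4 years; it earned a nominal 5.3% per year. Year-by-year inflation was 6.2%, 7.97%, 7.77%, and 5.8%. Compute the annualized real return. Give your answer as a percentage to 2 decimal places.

Cumulative inflation factor: 1.062 × 1.0797 × 1.0777 × 1.058 ≈ 1.30741.
Nominal growth factor: 1.22946. Real growth factor = 1.22946 / 1.30741 ≈ 0.94038.
Annualized: 0.94038^(1/4) − 1 ≈ -0.01525.

-1.53%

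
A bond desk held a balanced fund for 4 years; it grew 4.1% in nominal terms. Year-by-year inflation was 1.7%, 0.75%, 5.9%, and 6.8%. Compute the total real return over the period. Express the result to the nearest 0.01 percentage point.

Cumulative inflation factor: 1.017 × 1.0075 × 1.059 × 1.068 ≈ 1.15887.
Nominal growth factor: 1.04100. Real growth factor = 1.04100 / 1.15887 ≈ 0.89829.
Total real return ≈ -10.1708%.

-10.17%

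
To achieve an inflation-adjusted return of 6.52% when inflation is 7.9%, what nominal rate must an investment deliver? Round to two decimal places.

14.94%

By the Fisher equation, 1 + r_nom = (1 + 6.52%)(1 + 7.9%) = 1.0652 × 1.079 = 1.1493508.
So r_nom = 14.93508%.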